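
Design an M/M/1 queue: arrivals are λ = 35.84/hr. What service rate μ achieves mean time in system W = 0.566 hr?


W = 1/(μ−λ) ⇒ μ − λ = 1/W = 1/0.566 = 1.7668
μ = λ + 1/W = 35.84 + 1.7668 = 37.6068 per hr

Final: 37.6068 /hr


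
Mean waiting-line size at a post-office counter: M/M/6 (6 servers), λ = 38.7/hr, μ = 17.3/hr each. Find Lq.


a = λ/μ = 2.2370; ρ = a/6 = 0.3728
P₀ = 0.106468
Lq = P₀·a^c·ρ / (c!·(1−ρ)²) = 0.106468·125.31099·0.3728/(720·0.39334)
= 0.01756

Final: 0.01756


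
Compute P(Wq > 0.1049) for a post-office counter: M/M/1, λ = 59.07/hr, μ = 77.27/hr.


ρ = 59.07/77.27 = 0.7645
P(Wq > t) = ρ·e^{−(μ−λ)t} = 0.7645·e^{−1.9092}
= 0.7645·0.148202 = 0.113295

Final: 0.113295


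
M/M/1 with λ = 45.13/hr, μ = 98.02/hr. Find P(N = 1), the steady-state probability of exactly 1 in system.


ρ = 45.13/98.02 = 0.4604
P_n = (1−ρ)·ρ^n = (1 − 0.4604)·0.4604^1 = 0.5396·0.460416 = 0.248433

Final: 0.248433


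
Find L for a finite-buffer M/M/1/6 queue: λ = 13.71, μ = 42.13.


ρ = 13.71/42.13 = 0.3254
L = ρ[1 − (K+1)ρ^K + Kρ^(K+1)] / [(1−ρ)(1−ρ^(K+1))]
Numerator: 0.3254·(1 − 7·0.001188 + 6·0.0003865) = 0.323471
Denominator: (0.6746)·(0.999614) = 0.674318
L = 0.323471/0.674318 = 0.4797

Final: 0.4797


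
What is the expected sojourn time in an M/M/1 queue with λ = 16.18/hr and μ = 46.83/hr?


W = 1/(μ−λ) = 1/(46.83 − 16.18) = 1/30.65 = 0.03263 hr

Final: 0.03263 hr


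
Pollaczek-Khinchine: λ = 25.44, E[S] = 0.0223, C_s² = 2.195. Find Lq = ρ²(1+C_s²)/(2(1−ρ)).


ρ = λ·E[S] = 25.44·0.0223 = 0.5673
Lq = ρ²(1+C_s²)/(2(1−ρ)) = 0.3218·(1+2.195)/(2·0.4327)
= 0.3218·3.1950/0.8654 = 1.18826

Final: 1.18826


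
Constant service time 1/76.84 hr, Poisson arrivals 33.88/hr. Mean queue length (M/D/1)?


ρ = 33.88/76.84 = 0.4409
M/D/1: Lq = ρ²/(2(1−ρ)) = 0.1944/(2·0.5591) = 0.17386

Final: 0.17386


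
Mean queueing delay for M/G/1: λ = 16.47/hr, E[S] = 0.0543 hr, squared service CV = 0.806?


ρ = λ·E[S] = 16.47·0.0543 = 0.8943
E[S²] = E[S]²(1+C_s²) = 0.0543²·(1+0.806) = 0.005325
Wq = λ·E[S²]/(2(1−ρ)) = 16.47·0.005325/(2·0.1057) = 0.41495 hr

Final: 0.41495 hr


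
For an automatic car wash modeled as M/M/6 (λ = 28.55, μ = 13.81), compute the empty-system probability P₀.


a = λ/μ = 28.55/13.81 = 2.0673; ρ = a/c = 0.3446
Σ_{k=0}^{5} a^k/k! (terms k=0..5) = 1.00000 + 2.06734 + 2.13695 + 1.47260 + 0.76109 + 0.31469 = 7.75268
Tail: a^6/(6!(1−ρ)) = 78.06828/(720·0.6554) = 0.16543
P₀ = 1/(7.75268 + 0.16543) = 1/7.91811 = 0.126293

Final: 0.126293


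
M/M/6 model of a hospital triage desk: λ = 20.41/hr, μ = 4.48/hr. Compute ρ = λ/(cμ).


ρ = λ/(cμ) = 20.41/(6·4.48) = 20.41/26.88 = 0.7593

Final: 0.7593


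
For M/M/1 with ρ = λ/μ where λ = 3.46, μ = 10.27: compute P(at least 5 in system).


ρ = 3.46/10.27 = 0.3369
P(N ≥ n) = ρ^n = 0.3369^5 = 0.004340

Final: 0.004340


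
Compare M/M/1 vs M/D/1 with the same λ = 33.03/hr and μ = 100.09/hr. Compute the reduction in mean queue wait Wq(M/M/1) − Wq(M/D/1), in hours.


ρ = 33.03/100.09 = 0.3300
Wq(M/M/1) = ρ/(μ−λ) = 0.3300/67.06 = 0.004921 hr
Wq(M/D/1) = ρ/(2(μ−λ)) = 0.002461 hr
Savings = 0.004921 − 0.002461 = 0.002461 hr

Final: 0.002461 hr


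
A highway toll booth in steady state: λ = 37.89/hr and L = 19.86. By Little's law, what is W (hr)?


W = L/λ = 19.86/37.89 = 0.5241 hr

Final: 0.5241 hr


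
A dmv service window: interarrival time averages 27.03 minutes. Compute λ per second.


λ = 1/(interarrival time) in consistent units.
1 second = 0.0166667 min, so λ = 0.0166667/27.03 = 0.0006166 per second

Final: 0.0006166 /sec


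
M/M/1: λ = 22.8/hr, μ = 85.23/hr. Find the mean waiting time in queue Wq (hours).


ρ = 22.8/85.23 = 0.2675
Wq = ρ/(μ−λ) = 0.2675/(85.23 − 22.8) = 0.2675/62.43 = 0.004285 hr

Final: 0.004285 hr


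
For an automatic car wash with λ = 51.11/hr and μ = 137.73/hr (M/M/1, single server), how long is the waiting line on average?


ρ = 51.11/137.73 = 0.3711
Lq = ρ²/(1−ρ) = 0.1377/0.6289 = 0.2190

Final: 0.2190


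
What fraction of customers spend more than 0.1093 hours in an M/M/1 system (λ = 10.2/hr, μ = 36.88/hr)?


W ~ Exponential(μ−λ) for M/M/1.
μ − λ = 36.88 − 10.2 = 26.6800
P(W > t) = e^{−(μ−λ)t} = e^{−2.9161} = 0.054143

Final: 0.054143


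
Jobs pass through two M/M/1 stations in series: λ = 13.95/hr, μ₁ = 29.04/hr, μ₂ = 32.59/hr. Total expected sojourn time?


Each node sees arrival rate λ = 13.95/hr (tandem ⇒ throughput preserved).
W₁ = 1/(μ₁−λ) = 1/(29.04−13.95) = 0.06627 hr
W₂ = 1/(μ₂−λ) = 1/(32.59−13.95) = 0.05365 hr
W_total = W₁ + W₂ = 0.06627 + 0.05365 = 0.11992 hr

Final: 0.11992 hr


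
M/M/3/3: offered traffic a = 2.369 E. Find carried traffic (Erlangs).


B(3,2.369) = 0.264078 (Erlang-B)
Carried load = a(1 − B) = 2.369·(1 − 0.264078) = 2.369·0.735922 = 1.7434 E

Final: 1.7434 Erlangs


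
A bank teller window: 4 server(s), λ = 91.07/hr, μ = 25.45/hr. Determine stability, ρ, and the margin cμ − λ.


Total capacity cμ = 4·25.45 = 101.80/hr
ρ = λ/(cμ) = 91.07/101.80 = 0.8946
Stable ⇔ ρ < 1: YES
Spare capacity = cμ − λ = 101.80 − 91.07 = 10.73/hr

Final: ρ = 0.8946; stable; margin = 10.73/hr


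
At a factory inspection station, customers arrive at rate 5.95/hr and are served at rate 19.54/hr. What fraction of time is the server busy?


ρ = λ/μ = 5.95/19.54 = 0.3045

Final: 0.3045


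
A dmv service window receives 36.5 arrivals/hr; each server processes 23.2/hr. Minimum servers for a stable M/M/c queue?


Stability requires cμ > λ ⇔ c > λ/μ.
λ/μ = 36.5/23.2 = 1.5733
Minimum integer c = ⌊1.5733⌋ + 1 = 2
Check: 2·23.2 = 46.40 > 36.5, while 1·23.2 = 23.20 ≤ 36.5

Final: 2 servers


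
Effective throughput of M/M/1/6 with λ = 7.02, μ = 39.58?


ρ = 0.1774; P_K = (1−ρ)ρ^6/(1−ρ^7) = 0.00002561
λ_eff = λ(1 − P_K) = 7.02·(1 − 0.00002561) = 7.02·0.999974 = 7.0198 /hr

Final: 7.0198 /hr


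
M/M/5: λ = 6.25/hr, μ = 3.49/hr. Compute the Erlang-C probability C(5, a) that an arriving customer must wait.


a = λ/μ = 1.7908; ρ = a/5 = 0.3582
P₀ = 0.166132 (from M/M/c formula)
C(c,a) = [a^c/(c!(1−ρ))]·P₀ = [18.41929/(120·0.6418)]·0.166132
= 0.23915·0.166132 = 0.039730

Final: 0.039730


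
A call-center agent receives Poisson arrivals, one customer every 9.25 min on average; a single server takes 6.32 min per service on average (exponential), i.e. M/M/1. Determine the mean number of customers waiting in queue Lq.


λ = 60/9.25 = 6.4865 /hr
μ = 60/6.32 = 9.4937 /hr
ρ = λ/μ = 6.4865/9.4937 = 0.6832
Lq = ρ²/(1−ρ) = 0.4668/0.3168 = 1.4738

Final: 1.4738


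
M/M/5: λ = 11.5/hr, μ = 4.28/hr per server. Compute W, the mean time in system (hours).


a = 2.6869; ρ = 0.5374; P₀ = 0.065685
Lq = P₀·a^c·ρ/(c!(1−ρ)²) = 0.19249
Wq = Lq/λ = 0.19249/11.5 = 0.01674 hr
W = Wq + 1/μ = 0.01674 + 0.23364 = 0.25038 hr

Final: 0.25038 hr


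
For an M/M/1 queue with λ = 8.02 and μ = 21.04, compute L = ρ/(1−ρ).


ρ = λ/μ = 8.02/21.04 = 0.3812
L = ρ/(1−ρ) = 0.3812/(1 − 0.3812) = 0.3812/0.6188 = 0.6160

Final: 0.6160


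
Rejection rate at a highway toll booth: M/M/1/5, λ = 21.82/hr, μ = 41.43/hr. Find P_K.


ρ = λ/μ = 21.82/41.43 = 0.5267
P_K = (1−ρ)ρ^K/(1−ρ^(K+1)) = (0.4733·0.040523)/(1 − 0.021342)
= 0.019181/0.978658 = 0.019599

Final: 0.019599


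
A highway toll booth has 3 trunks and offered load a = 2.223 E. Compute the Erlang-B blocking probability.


B(c,a) = (a^c/c!) / Σ_{k=0}^{c} a^k/k!
a^3/3! = 1.830911
Σ terms (k=0..3): 1.00000 + 2.22300 + 2.47086 + 1.83091 = 7.524775
B = 1.830911/7.524775 = 0.243318

Final: 0.243318


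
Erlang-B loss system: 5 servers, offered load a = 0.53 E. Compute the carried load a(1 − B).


B(5,0.53) = 0.0002051 (Erlang-B)
Carried load = a(1 − B) = 0.53·(1 − 0.0002051) = 0.53·0.999795 = 0.5299 E

Final: 0.5299 Erlangs


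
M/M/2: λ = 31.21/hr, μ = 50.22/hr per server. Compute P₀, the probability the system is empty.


a = λ/μ = 31.21/50.22 = 0.6215; ρ = a/c = 0.3107
Σ_{k=0}^{1} a^k/k! (terms k=0..1) = 1.00000 + 0.62147 = 1.62147
Tail: a^2/(2!(1−ρ)) = 0.38622/(2·0.6893) = 0.28017
P₀ = 1/(1.62147 + 0.28017) = 1/1.90163 = 0.525864

Final: 0.525864


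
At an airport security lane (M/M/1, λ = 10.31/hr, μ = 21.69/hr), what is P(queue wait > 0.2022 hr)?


ρ = 10.31/21.69 = 0.4753
P(Wq > t) = ρ·e^{−(μ−λ)t} = 0.4753·e^{−2.3010}
= 0.4753·0.100155 = 0.047607

Final: 0.047607


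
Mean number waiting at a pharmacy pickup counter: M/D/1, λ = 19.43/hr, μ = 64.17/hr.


ρ = 19.43/64.17 = 0.3028
M/D/1: Lq = ρ²/(2(1−ρ)) = 0.09168/(2·0.6972) = 0.06575

Final: 0.06575


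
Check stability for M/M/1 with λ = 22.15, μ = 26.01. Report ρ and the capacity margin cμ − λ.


Total capacity cμ = 1·26.01 = 26.01/hr
ρ = λ/(cμ) = 22.15/26.01 = 0.8516
Stable ⇔ ρ < 1: YES
Spare capacity = cμ − λ = 26.01 − 22.15 = 3.86/hr

Final: ρ = 0.8516; stable; margin = 3.86/hr


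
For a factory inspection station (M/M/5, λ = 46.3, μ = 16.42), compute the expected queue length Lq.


a = λ/μ = 2.8197; ρ = a/5 = 0.5639
P₀ = 0.056908
Lq = P₀·a^c·ρ / (c!·(1−ρ)²) = 0.056908·178.25396·0.5639/(120·0.19014)
= 0.25072

Final: 0.25072


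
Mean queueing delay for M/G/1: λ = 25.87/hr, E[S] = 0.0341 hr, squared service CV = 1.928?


ρ = λ·E[S] = 25.87·0.0341 = 0.8822
E[S²] = E[S]²(1+C_s²) = 0.0341²·(1+1.928) = 0.003405
Wq = λ·E[S²]/(2(1−ρ)) = 25.87·0.003405/(2·0.1178) = 0.37375 hr

Final: 0.37375 hr


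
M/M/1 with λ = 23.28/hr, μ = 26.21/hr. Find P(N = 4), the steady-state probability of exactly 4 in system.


ρ = 23.28/26.21 = 0.8882
P_n = (1−ρ)·ρ^n = (1 − 0.8882)·0.8882^4 = 0.1118·0.622392 = 0.069577

Final: 0.069577


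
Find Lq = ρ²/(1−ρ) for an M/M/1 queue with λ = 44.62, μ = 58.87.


ρ = 44.62/58.87 = 0.7579
Lq = ρ²/(1−ρ) = 0.5745/0.2421 = 2.3733

Final: 2.3733


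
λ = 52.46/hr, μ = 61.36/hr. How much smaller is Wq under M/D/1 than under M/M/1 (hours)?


ρ = 52.46/61.36 = 0.8550
Wq(M/M/1) = ρ/(μ−λ) = 0.8550/8.90 = 0.09606 hr
Wq(M/D/1) = ρ/(2(μ−λ)) = 0.04803 hr
Savings = 0.09606 − 0.04803 = 0.04803 hr

Final: 0.04803 hr


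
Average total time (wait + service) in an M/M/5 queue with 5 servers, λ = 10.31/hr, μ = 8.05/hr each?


a = 1.2807; ρ = 0.2561; P₀ = 0.277643
Lq = P₀·a^c·ρ/(c!(1−ρ)²) = 0.003691
Wq = Lq/λ = 0.003691/10.31 = 0.0003580 hr
W = Wq + 1/μ = 0.0003580 + 0.12422 = 0.12458 hr

Final: 0.12458 hr


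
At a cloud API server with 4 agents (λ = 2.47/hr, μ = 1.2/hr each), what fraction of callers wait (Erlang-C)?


a = λ/μ = 2.0583; ρ = a/4 = 0.5146
P₀ = 0.122385 (from M/M/c formula)
C(c,a) = [a^c/(c!(1−ρ))]·P₀ = [17.94993/(24·0.4854)]·0.122385
= 1.54077·0.122385 = 0.188567

Final: 0.188567


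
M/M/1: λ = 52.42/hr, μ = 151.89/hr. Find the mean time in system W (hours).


W = 1/(μ−λ) = 1/(151.89 − 52.42) = 1/99.47 = 0.01005 hr

Final: 0.01005 hr


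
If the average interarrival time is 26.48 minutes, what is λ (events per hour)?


λ = 1/(interarrival time) in consistent units.
1 hour = 60 min, so λ = 60/26.48 = 2.2659 per hour

Final: 2.2659 /hr


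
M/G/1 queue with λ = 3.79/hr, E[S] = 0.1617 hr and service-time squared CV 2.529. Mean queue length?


ρ = λ·E[S] = 3.79·0.1617 = 0.6128
Lq = ρ²(1+C_s²)/(2(1−ρ)) = 0.3756·(1+2.529)/(2·0.3872)
= 0.3756·3.5290/0.7743 = 1.71172

Final: 1.71172


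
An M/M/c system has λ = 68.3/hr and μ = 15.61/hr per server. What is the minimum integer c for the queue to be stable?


Stability requires cμ > λ ⇔ c > λ/μ.
λ/μ = 68.3/15.61 = 4.3754
Minimum integer c = ⌊4.3754⌋ + 1 = 5
Check: 5·15.61 = 78.05 > 68.3, while 4·15.61 = 62.44 ≤ 68.3

Final: 5 servers


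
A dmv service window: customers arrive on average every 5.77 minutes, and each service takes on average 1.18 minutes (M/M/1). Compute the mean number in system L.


λ = 60/5.77 = 10.3986 /hr
μ = 60/1.18 = 50.8475 /hr
ρ = λ/μ = 10.3986/50.8475 = 0.2045
L = ρ/(1−ρ) = 0.2045/0.7955 = 0.2571

Final: 0.2571


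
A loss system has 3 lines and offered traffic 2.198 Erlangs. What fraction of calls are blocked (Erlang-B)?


B(c,a) = (a^c/c!) / Σ_{k=0}^{c} a^k/k!
a^3/3! = 1.769831
Σ terms (k=0..3): 1.00000 + 2.19800 + 2.41560 + 1.76983 = 7.383433
B = 1.769831/7.383433 = 0.239703

Final: 0.239703


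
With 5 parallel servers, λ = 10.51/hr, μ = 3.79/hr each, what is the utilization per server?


ρ = λ/(cμ) = 10.51/(5·3.79) = 10.51/18.95 = 0.5546

Final: 0.5546


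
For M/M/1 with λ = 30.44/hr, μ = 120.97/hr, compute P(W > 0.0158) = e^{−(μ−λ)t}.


W ~ Exponential(μ−λ) for M/M/1.
μ − λ = 120.97 − 30.44 = 90.5300
P(W > t) = e^{−(μ−λ)t} = e^{−1.4304} = 0.239219

Final: 0.239219


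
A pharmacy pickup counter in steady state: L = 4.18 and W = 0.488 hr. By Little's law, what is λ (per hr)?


λ = L/W = 4.18/0.488 = 8.5656 /hr

Final: 8.5656 /hr


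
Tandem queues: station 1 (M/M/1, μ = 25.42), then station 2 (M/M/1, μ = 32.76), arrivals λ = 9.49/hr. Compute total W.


Each node sees arrival rate λ = 9.49/hr (tandem ⇒ throughput preserved).
W₁ = 1/(μ₁−λ) = 1/(25.42−9.49) = 0.06277 hr
W₂ = 1/(μ₂−λ) = 1/(32.76−9.49) = 0.04297 hr
W_total = W₁ + W₂ = 0.06277 + 0.04297 = 0.10575 hr

Final: 0.10575 hr


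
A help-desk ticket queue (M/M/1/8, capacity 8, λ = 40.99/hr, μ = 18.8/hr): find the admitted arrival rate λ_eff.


ρ = 2.1803; P_K = (1−ρ)ρ^8/(1−ρ^9) = 0.541838
λ_eff = λ(1 − P_K) = 40.99·(1 − 0.541838) = 40.99·0.458162 = 18.7801 /hr

Final: 18.7801 /hr


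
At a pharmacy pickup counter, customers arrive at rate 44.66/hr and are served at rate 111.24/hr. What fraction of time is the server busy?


ρ = λ/μ = 44.66/111.24 = 0.4015

Final: 0.4015


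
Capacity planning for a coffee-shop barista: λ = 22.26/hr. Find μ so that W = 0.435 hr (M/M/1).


W = 1/(μ−λ) ⇒ μ − λ = 1/W = 1/0.435 = 2.2989
μ = λ + 1/W = 22.26 + 2.2989 = 24.5589 per hr

Final: 24.5589 /hr


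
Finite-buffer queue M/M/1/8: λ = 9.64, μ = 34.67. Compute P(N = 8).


ρ = λ/μ = 9.64/34.67 = 0.2781
P_K = (1−ρ)ρ^K/(1−ρ^(K+1)) = (0.7219·0.00003573)/(1 − 0.000009934)
= 0.00002579/0.999990 = 0.00002579

Final: 0.00002579


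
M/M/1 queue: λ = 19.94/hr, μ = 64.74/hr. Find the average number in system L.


ρ = λ/μ = 19.94/64.74 = 0.3080
L = ρ/(1−ρ) = 0.3080/(1 − 0.3080) = 0.3080/0.6920 = 0.4451

Final: 0.4451


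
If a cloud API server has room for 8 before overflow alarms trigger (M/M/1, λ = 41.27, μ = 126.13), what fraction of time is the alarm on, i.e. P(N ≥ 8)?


ρ = 41.27/126.13 = 0.3272
P(N ≥ n) = ρ^n = 0.3272^8 = 0.0001314

Final: 0.0001314


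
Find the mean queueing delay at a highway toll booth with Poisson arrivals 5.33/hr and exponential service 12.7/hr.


ρ = 5.33/12.7 = 0.4197
Wq = ρ/(μ−λ) = 0.4197/(12.7 − 5.33) = 0.4197/7.37 = 0.05695 hr

Final: 0.05695 hr


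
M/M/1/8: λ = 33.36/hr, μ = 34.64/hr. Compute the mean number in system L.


ρ = 33.36/34.64 = 0.9630
L = ρ[1 − (K+1)ρ^K + Kρ^(K+1)] / [(1−ρ)(1−ρ^(K+1))]
Numerator: 0.9630·(1 − 9·0.739921 + 8·0.712580) = 0.039822
Denominator: (0.03695)·(0.287420) = 0.010621
L = 0.039822/0.010621 = 3.7495

Final: 3.7495


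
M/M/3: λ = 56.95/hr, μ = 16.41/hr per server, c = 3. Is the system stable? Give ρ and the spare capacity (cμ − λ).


Total capacity cμ = 3·16.41 = 49.23/hr
ρ = λ/(cμ) = 56.95/49.23 = 1.1568
Stable ⇔ ρ < 1: NO
Spare capacity = cμ − λ = 49.23 − 56.95 = -7.72/hr

Final: ρ = 1.1568; unstable; margin = -7.72/hr


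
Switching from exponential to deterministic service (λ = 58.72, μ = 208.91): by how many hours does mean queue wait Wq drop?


ρ = 58.72/208.91 = 0.2811
Wq(M/M/1) = ρ/(μ−λ) = 0.2811/150.19 = 0.001871 hr
Wq(M/D/1) = ρ/(2(μ−λ)) = 0.0009357 hr
Savings = 0.001871 − 0.0009357 = 0.0009357 hr

Final: 0.0009357 hr


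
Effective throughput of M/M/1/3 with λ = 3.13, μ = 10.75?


ρ = 0.2912; P_K = (1−ρ)ρ^3/(1−ρ^4) = 0.017623
λ_eff = λ(1 − P_K) = 3.13·(1 − 0.017623) = 3.13·0.982377 = 3.0748 /hr

Final: 3.0748 /hr


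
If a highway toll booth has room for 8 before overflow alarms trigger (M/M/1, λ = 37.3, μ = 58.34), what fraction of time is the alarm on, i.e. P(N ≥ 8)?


ρ = 37.3/58.34 = 0.6394
P(N ≥ n) = ρ^n = 0.6394^8 = 0.027922

Final: 0.027922


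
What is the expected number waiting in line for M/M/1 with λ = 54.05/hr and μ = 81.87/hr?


ρ = 54.05/81.87 = 0.6602
Lq = ρ²/(1−ρ) = 0.4359/0.3398 = 1.2827

Final: 1.2827


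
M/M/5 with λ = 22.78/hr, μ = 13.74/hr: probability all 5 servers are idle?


a = λ/μ = 22.78/13.74 = 1.6579; ρ = a/c = 0.3316
Σ_{k=0}^{4} a^k/k! (terms k=0..4) = 1.00000 + 1.65793 + 1.37437 + 0.75954 + 0.31482 = 5.10666
Tail: a^5/(5!(1−ρ)) = 12.52665/(120·0.6684) = 0.15617
P₀ = 1/(5.10666 + 0.15617) = 1/5.26283 = 0.190012

Final: 0.190012


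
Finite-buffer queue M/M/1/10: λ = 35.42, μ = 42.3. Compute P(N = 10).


ρ = λ/μ = 35.42/42.3 = 0.8374
P_K = (1−ρ)ρ^K/(1−ρ^(K+1)) = (0.1626·0.169466)/(1 − 0.141903)
= 0.027563/0.858097 = 0.032121

Final: 0.032121


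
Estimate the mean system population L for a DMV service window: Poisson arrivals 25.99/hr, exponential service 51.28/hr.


ρ = λ/μ = 25.99/51.28 = 0.5068
L = ρ/(1−ρ) = 0.5068/(1 − 0.5068) = 0.5068/0.4932 = 1.0277

Final: 1.0277


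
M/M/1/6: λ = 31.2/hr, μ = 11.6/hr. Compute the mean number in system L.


ρ = 31.2/11.6 = 2.6897
L = ρ[1 − (K+1)ρ^K + Kρ^(K+1)] / [(1−ρ)(1−ρ^(K+1))]
Numerator: 2.6897·(1 − 7·378.599145 + 6·1018.301148) = 9307.855321
Denominator: (-1.6897)·(-1017.301148) = 1718.888147
L = 9307.855321/1718.888147 = 5.4150

Final: 5.4150


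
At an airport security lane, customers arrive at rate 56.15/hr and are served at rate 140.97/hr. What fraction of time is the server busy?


ρ = λ/μ = 56.15/140.97 = 0.3983

Final: 0.3983


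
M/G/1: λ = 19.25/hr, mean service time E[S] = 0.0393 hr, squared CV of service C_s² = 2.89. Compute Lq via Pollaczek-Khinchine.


ρ = λ·E[S] = 19.25·0.0393 = 0.7565
Lq = ρ²(1+C_s²)/(2(1−ρ)) = 0.5723·(1+2.89)/(2·0.2435)
= 0.5723·3.8900/0.4869 = 4.57206

Final: 4.57206


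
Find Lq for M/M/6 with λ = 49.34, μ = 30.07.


a = λ/μ = 1.6408; ρ = a/6 = 0.2735
P₀ = 0.193733
Lq = P₀·a^c·ρ / (c!·(1−ρ)²) = 0.193733·19.51616·0.2735/(720·0.52784)
= 0.002721

Final: 0.002721


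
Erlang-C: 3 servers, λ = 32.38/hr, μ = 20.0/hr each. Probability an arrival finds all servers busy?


a = λ/μ = 1.6190; ρ = a/3 = 0.5397
P₀ = 0.182948 (from M/M/c formula)
C(c,a) = [a^c/(c!(1−ρ))]·P₀ = [4.24366/(6·0.4603)]·0.182948
= 1.53644·0.182948 = 0.281090

Final: 0.281090


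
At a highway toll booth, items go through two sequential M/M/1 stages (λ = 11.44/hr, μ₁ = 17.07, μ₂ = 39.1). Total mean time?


Each node sees arrival rate λ = 11.44/hr (tandem ⇒ throughput preserved).
W₁ = 1/(μ₁−λ) = 1/(17.07−11.44) = 0.17762 hr
W₂ = 1/(μ₂−λ) = 1/(39.1−11.44) = 0.03615 hr
W_total = W₁ + W₂ = 0.17762 + 0.03615 = 0.21377 hr

Final: 0.21377 hr


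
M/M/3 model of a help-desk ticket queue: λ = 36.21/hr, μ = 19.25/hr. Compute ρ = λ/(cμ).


ρ = λ/(cμ) = 36.21/(3·19.25) = 36.21/57.75 = 0.6270

Final: 0.6270


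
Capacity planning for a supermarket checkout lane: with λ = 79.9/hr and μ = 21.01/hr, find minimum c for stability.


Stability requires cμ > λ ⇔ c > λ/μ.
λ/μ = 79.9/21.01 = 3.8030
Minimum integer c = ⌊3.8030⌋ + 1 = 4
Check: 4·21.01 = 84.04 > 79.9, while 3·21.01 = 63.03 ≤ 79.9

Final: 4 servers


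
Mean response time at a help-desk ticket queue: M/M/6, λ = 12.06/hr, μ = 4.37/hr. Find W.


a = 2.7597; ρ = 0.4600; P₀ = 0.062665
Lq = P₀·a^c·ρ/(c!(1−ρ)²) = 0.06064
Wq = Lq/λ = 0.06064/12.06 = 0.005028 hr
W = Wq + 1/μ = 0.005028 + 0.22883 = 0.23386 hr

Final: 0.23386 hr


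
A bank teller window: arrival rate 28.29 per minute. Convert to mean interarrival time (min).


Mean interarrival time = 1/λ = 1/28.29 minute = 0.03535 minute
In minutes: 0.03535 × 1 = 0.03535 min

Final: 0.03535 min


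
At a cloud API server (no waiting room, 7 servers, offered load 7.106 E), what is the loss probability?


B(c,a) = (a^c/c!) / Σ_{k=0}^{c} a^k/k!
a^7/7! = 181.528946
Σ terms (k=0..7): 1.00000 + 7.10600 + 25.24762 + 59.80319 + 106.24037 + 150.98881 + 178.82108 + 181.52895 = 710.736020
B = 181.528946/710.736020 = 0.255410

Final: 0.255410


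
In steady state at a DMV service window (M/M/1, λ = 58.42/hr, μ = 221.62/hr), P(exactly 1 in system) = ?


ρ = 58.42/221.62 = 0.2636
P_n = (1−ρ)·ρ^n = (1 − 0.2636)·0.2636^1 = 0.7364·0.263604 = 0.194117

Final: 0.194117


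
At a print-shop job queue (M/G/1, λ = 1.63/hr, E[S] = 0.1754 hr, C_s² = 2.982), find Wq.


ρ = λ·E[S] = 1.63·0.1754 = 0.2859
E[S²] = E[S]²(1+C_s²) = 0.1754²·(1+2.982) = 0.122507
Wq = λ·E[S²]/(2(1−ρ)) = 1.63·0.122507/(2·0.7141) = 0.13982 hr

Final: 0.13982 hr


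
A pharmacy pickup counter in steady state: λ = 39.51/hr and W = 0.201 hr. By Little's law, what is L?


L = λW = 39.51·0.201 = 7.9415

Final: 7.9415


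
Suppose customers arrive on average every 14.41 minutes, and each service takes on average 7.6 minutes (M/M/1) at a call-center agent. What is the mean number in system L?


λ = 60/14.41 = 4.1638 /hr
μ = 60/7.6 = 7.8947 /hr
ρ = λ/μ = 4.1638/7.8947 = 0.5274
L = ρ/(1−ρ) = 0.5274/0.4726 = 1.1160

Final: 1.1160


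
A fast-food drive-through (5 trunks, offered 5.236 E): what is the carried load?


B(5,5.236) = 0.303715 (Erlang-B)
Carried load = a(1 − B) = 5.236·(1 − 0.303715) = 5.236·0.696285 = 3.6457 E

Final: 3.6457 Erlangs


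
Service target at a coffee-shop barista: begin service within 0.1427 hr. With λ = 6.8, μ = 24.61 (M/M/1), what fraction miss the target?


ρ = 6.8/24.61 = 0.2763
P(Wq > t) = ρ·e^{−(μ−λ)t} = 0.2763·e^{−2.5415}
= 0.2763·0.078749 = 0.021759

Final: 0.021759


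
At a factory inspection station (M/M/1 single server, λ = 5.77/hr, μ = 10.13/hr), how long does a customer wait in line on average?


ρ = 5.77/10.13 = 0.5696
Wq = ρ/(μ−λ) = 0.5696/(10.13 − 5.77) = 0.5696/4.36 = 0.1306 hr

Final: 0.1306 hr


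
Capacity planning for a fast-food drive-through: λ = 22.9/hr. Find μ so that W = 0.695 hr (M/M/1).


W = 1/(μ−λ) ⇒ μ − λ = 1/W = 1/0.695 = 1.4388
μ = λ + 1/W = 22.9 + 1.4388 = 24.3388 per hr

Final: 24.3388 /hr


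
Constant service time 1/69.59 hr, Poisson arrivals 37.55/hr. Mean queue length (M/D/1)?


ρ = 37.55/69.59 = 0.5396
M/D/1: Lq = ρ²/(2(1−ρ)) = 0.2912/(2·0.4604) = 0.31619

Final: 0.31619


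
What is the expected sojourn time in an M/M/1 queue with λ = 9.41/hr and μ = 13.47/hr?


W = 1/(μ−λ) = 1/(13.47 − 9.41) = 1/4.06 = 0.2463 hr

Final: 0.2463 hr


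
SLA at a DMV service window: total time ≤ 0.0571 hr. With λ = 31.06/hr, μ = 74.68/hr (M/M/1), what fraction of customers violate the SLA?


W ~ Exponential(μ−λ) for M/M/1.
μ − λ = 74.68 − 31.06 = 43.6200
P(W > t) = e^{−(μ−λ)t} = e^{−2.4907} = 0.082852

Final: 0.082852


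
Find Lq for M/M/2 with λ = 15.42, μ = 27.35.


a = λ/μ = 0.5638; ρ = a/2 = 0.2819
P₀ = 0.560183
Lq = P₀·a^c·ρ / (c!·(1−ρ)²) = 0.560183·0.31787·0.2819/(2·0.51567)
= 0.04867

Final: 0.04867


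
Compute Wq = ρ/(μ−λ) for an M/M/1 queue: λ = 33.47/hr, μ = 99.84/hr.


ρ = 33.47/99.84 = 0.3352
Wq = ρ/(μ−λ) = 0.3352/(99.84 − 33.47) = 0.3352/66.37 = 0.005051 hr

Final: 0.005051 hr


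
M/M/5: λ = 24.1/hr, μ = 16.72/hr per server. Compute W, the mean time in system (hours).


a = 1.4414; ρ = 0.2883; P₀ = 0.236296
Lq = P₀·a^c·ρ/(c!(1−ρ)²) = 0.006972
Wq = Lq/λ = 0.006972/24.1 = 0.0002893 hr
W = Wq + 1/μ = 0.0002893 + 0.05981 = 0.06010 hr

Final: 0.06010 hr


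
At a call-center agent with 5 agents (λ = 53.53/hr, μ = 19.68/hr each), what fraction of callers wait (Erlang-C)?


a = λ/μ = 2.7200; ρ = a/5 = 0.5440
P₀ = 0.063392 (from M/M/c formula)
C(c,a) = [a^c/(c!(1−ρ))]·P₀ = [148.88836/(120·0.4560)]·0.063392
= 2.72094·0.063392 = 0.172484

Final: 0.172484


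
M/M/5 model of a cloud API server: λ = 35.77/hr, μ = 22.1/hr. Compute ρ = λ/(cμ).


ρ = λ/(cμ) = 35.77/(5·22.1) = 35.77/110.50 = 0.3237

Final: 0.3237


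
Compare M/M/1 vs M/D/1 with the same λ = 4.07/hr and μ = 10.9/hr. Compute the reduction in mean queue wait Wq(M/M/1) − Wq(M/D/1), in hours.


ρ = 4.07/10.9 = 0.3734
Wq(M/M/1) = ρ/(μ−λ) = 0.3734/6.83 = 0.05467 hr
Wq(M/D/1) = ρ/(2(μ−λ)) = 0.02733 hr
Savings = 0.05467 − 0.02733 = 0.02733 hr

Final: 0.02733 hr


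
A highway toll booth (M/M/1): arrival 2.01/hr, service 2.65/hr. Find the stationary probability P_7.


ρ = 2.01/2.65 = 0.7585
P_n = (1−ρ)·ρ^n = (1 − 0.7585)·0.7585^7 = 0.2415·0.144428 = 0.034881

Final: 0.034881


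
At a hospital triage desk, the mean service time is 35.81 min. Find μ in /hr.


μ = 1/(service time) in consistent units.
1 hour = 60 min, so μ = 60/35.81 = 1.6755 per hour

Final: 1.6755 /hr


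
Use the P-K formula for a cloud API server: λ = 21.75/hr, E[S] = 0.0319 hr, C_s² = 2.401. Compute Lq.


ρ = λ·E[S] = 21.75·0.0319 = 0.6938
Lq = ρ²(1+C_s²)/(2(1−ρ)) = 0.4814·(1+2.401)/(2·0.3062)
= 0.4814·3.4010/0.6124 = 2.67366

Final: 2.67366


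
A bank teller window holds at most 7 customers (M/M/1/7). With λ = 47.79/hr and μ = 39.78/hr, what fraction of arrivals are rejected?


ρ = λ/μ = 47.79/39.78 = 1.2014
P_K = (1−ρ)ρ^K/(1−ρ^(K+1)) = (-0.2014·3.611651)/(1 − 4.338884)
= -0.727233/-3.338884 = 0.217807

Final: 0.217807


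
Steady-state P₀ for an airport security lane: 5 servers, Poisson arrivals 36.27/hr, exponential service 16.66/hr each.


a = λ/μ = 36.27/16.66 = 2.1771; ρ = a/c = 0.4354
Σ_{k=0}^{4} a^k/k! (terms k=0..4) = 1.00000 + 2.17707 + 2.36982 + 1.71975 + 0.93601 = 8.20265
Tail: a^5/(5!(1−ρ)) = 48.90607/(120·0.5646) = 0.72186
P₀ = 1/(8.20265 + 0.72186) = 1/8.92451 = 0.112051

Final: 0.112051


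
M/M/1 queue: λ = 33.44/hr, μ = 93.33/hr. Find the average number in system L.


ρ = λ/μ = 33.44/93.33 = 0.3583
L = ρ/(1−ρ) = 0.3583/(1 − 0.3583) = 0.3583/0.6417 = 0.5584

Final: 0.5584


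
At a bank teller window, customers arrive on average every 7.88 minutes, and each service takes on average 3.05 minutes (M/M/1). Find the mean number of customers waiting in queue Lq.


λ = 60/7.88 = 7.6142 /hr
μ = 60/3.05 = 19.6721 /hr
ρ = λ/μ = 7.6142/19.6721 = 0.3871
Lq = ρ²/(1−ρ) = 0.1498/0.6129 = 0.2444

Final: 0.2444


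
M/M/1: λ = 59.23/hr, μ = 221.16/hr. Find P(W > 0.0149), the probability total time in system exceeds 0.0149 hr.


W ~ Exponential(μ−λ) for M/M/1.
μ − λ = 221.16 − 59.23 = 161.9300
P(W > t) = e^{−(μ−λ)t} = e^{−2.4128} = 0.089568

Final: 0.089568


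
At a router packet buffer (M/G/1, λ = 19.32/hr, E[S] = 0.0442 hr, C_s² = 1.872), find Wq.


ρ = λ·E[S] = 19.32·0.0442 = 0.8539
E[S²] = E[S]²(1+C_s²) = 0.0442²·(1+1.872) = 0.005611
Wq = λ·E[S²]/(2(1−ρ)) = 19.32·0.005611/(2·0.1461) = 0.37110 hr

Final: 0.37110 hr


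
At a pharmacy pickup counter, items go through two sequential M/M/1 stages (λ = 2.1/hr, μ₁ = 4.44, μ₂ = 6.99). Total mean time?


Each node sees arrival rate λ = 2.1/hr (tandem ⇒ throughput preserved).
W₁ = 1/(μ₁−λ) = 1/(4.44−2.1) = 0.42735 hr
W₂ = 1/(μ₂−λ) = 1/(6.99−2.1) = 0.20450 hr
W_total = W₁ + W₂ = 0.42735 + 0.20450 = 0.63185 hr

Final: 0.63185 hr


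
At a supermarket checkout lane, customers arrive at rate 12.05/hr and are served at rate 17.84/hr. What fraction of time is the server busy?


ρ = λ/μ = 12.05/17.84 = 0.6754

Final: 0.6754


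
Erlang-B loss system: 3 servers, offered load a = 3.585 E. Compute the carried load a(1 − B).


B(3,3.585) = 0.410865 (Erlang-B)
Carried load = a(1 − B) = 3.585·(1 − 0.410865) = 3.585·0.589135 = 2.1120 E

Final: 2.1120 Erlangs


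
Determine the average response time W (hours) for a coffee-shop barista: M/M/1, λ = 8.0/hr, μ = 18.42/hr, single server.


W = 1/(μ−λ) = 1/(18.42 − 8.0) = 1/10.42 = 0.09597 hr

Final: 0.09597 hr


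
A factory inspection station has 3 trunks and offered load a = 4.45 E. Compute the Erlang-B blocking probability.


B(c,a) = (a^c/c!) / Σ_{k=0}^{c} a^k/k!
a^3/3! = 14.686854
Σ terms (k=0..3): 1.00000 + 4.45000 + 9.90125 + 14.68685 = 30.038104
B = 14.686854/30.038104 = 0.488941

Final: 0.488941


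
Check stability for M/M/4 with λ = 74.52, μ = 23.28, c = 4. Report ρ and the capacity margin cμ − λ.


Total capacity cμ = 4·23.28 = 93.12/hr
ρ = λ/(cμ) = 74.52/93.12 = 0.8003
Stable ⇔ ρ < 1: YES
Spare capacity = cμ − λ = 93.12 − 74.52 = 18.60/hr

Final: ρ = 0.8003; stable; margin = 18.60/hr


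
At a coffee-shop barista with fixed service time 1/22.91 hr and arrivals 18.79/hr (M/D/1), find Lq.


ρ = 18.79/22.91 = 0.8202
M/D/1: Lq = ρ²/(2(1−ρ)) = 0.6727/(2·0.1798) = 1.87026

Final: 1.87026


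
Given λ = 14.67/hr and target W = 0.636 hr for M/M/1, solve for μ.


W = 1/(μ−λ) ⇒ μ − λ = 1/W = 1/0.636 = 1.5723
μ = λ + 1/W = 14.67 + 1.5723 = 16.2423 per hr

Final: 16.2423 /hr


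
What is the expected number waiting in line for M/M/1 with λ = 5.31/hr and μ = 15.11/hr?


ρ = 5.31/15.11 = 0.3514
Lq = ρ²/(1−ρ) = 0.1235/0.6486 = 0.1904

Final: 0.1904


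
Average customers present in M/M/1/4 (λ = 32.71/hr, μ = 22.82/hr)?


ρ = 32.71/22.82 = 1.4334
L = ρ[1 − (K+1)ρ^K + Kρ^(K+1)] / [(1−ρ)(1−ρ^(K+1))]
Numerator: 1.4334·(1 − 5·4.221430 + 4·6.050963) = 5.872179
Denominator: (-0.4334)·(-5.050963) = 2.189046
L = 5.872179/2.189046 = 2.6825

Final: 2.6825


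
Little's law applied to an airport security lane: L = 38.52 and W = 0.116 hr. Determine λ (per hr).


λ = L/W = 38.52/0.116 = 332.0690 /hr

Final: 332.0690 /hr


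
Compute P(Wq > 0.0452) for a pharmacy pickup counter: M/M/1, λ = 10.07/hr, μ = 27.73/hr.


ρ = 10.07/27.73 = 0.3631
P(Wq > t) = ρ·e^{−(μ−λ)t} = 0.3631·e^{−0.7982}
= 0.3631·0.450124 = 0.163460

Final: 0.163460


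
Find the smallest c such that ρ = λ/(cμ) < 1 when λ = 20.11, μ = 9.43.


Stability requires cμ > λ ⇔ c > λ/μ.
λ/μ = 20.11/9.43 = 2.1326
Minimum integer c = ⌊2.1326⌋ + 1 = 3
Check: 3·9.43 = 28.29 > 20.11, while 2·9.43 = 18.86 ≤ 20.11

Final: 3 servers


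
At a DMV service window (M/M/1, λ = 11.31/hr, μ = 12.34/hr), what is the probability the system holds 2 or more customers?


ρ = 11.31/12.34 = 0.9165
P(N ≥ n) = ρ^n = 0.9165^2 = 0.840030

Final: 0.840030


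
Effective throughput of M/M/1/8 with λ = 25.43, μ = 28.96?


ρ = 0.8781; P_K = (1−ρ)ρ^8/(1−ρ^9) = 0.062483
λ_eff = λ(1 − P_K) = 25.43·(1 − 0.062483) = 25.43·0.937517 = 23.8410 /hr

Final: 23.8410 /hr


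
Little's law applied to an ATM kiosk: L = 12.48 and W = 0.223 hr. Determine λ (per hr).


λ = L/W = 12.48/0.223 = 55.9641 /hr

Final: 55.9641 /hr


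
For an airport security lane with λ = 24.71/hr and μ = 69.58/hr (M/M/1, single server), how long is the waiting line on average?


ρ = 24.71/69.58 = 0.3551
Lq = ρ²/(1−ρ) = 0.1261/0.6449 = 0.1956

Final: 0.1956


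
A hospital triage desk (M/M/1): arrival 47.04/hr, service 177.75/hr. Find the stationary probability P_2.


ρ = 47.04/177.75 = 0.2646
P_n = (1−ρ)·ρ^n = (1 − 0.2646)·0.2646^2 = 0.7354·0.070035 = 0.051501

Final: 0.051501


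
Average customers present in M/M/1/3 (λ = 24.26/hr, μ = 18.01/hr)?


ρ = 24.26/18.01 = 1.3470
L = ρ[1 − (K+1)ρ^K + Kρ^(K+1)] / [(1−ρ)(1−ρ^(K+1))]
Numerator: 1.3470·(1 − 4·2.444169 + 3·3.292368) = 1.482307
Denominator: (-0.3470)·(-2.292368) = 0.795519
L = 1.482307/0.795519 = 1.8633

Final: 1.8633


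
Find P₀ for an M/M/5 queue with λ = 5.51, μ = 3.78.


a = λ/μ = 5.51/3.78 = 1.4577; ρ = a/c = 0.2915
Σ_{k=0}^{4} a^k/k! (terms k=0..4) = 1.00000 + 1.45767 + 1.06240 + 0.51621 + 0.18812 = 4.22440
Tail: a^5/(5!(1−ρ)) = 6.58111/(120·0.7085) = 0.07741
P₀ = 1/(4.22440 + 0.07741) = 1/4.30182 = 0.232460

Final: 0.232460


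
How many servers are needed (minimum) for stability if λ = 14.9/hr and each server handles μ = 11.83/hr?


Stability requires cμ > λ ⇔ c > λ/μ.
λ/μ = 14.9/11.83 = 1.2595
Minimum integer c = ⌊1.2595⌋ + 1 = 2
Check: 2·11.83 = 23.66 > 14.9, while 1·11.83 = 11.83 ≤ 14.9

Final: 2 servers


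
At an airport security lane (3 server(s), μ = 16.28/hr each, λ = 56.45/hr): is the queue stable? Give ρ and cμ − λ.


Total capacity cμ = 3·16.28 = 48.84/hr
ρ = λ/(cμ) = 56.45/48.84 = 1.1558
Stable ⇔ ρ < 1: NO
Spare capacity = cμ − λ = 48.84 − 56.45 = -7.61/hr

Final: ρ = 1.1558; unstable; margin = -7.61/hr


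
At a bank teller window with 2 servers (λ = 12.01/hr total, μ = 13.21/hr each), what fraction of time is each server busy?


ρ = λ/(cμ) = 12.01/(2·13.21) = 12.01/26.42 = 0.4546

Final: 0.4546


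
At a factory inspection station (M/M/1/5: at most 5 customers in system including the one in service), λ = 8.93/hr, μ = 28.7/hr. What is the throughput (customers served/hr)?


ρ = 0.3111; P_K = (1−ρ)ρ^5/(1−ρ^6) = 0.002011
λ_eff = λ(1 − P_K) = 8.93·(1 − 0.002011) = 8.93·0.997989 = 8.9120 /hr

Final: 8.9120 /hr


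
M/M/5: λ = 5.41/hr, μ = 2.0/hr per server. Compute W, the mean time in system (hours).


a = 2.7050; ρ = 0.5410; P₀ = 0.064423
Lq = P₀·a^c·ρ/(c!(1−ρ)²) = 0.19965
Wq = Lq/λ = 0.19965/5.41 = 0.03690 hr
W = Wq + 1/μ = 0.03690 + 0.50000 = 0.53690 hr

Final: 0.53690 hr


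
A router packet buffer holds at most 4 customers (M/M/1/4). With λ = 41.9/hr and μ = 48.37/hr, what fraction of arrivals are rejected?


ρ = λ/μ = 41.9/48.37 = 0.8662
P_K = (1−ρ)ρ^K/(1−ρ^(K+1)) = (0.1338·0.563056)/(1 − 0.487741)
= 0.075315/0.512259 = 0.147025

Final: 0.147025


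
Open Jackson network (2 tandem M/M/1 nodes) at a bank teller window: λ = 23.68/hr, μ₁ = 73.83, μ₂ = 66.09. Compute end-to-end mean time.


Each node sees arrival rate λ = 23.68/hr (tandem ⇒ throughput preserved).
W₁ = 1/(μ₁−λ) = 1/(73.83−23.68) = 0.01994 hr
W₂ = 1/(μ₂−λ) = 1/(66.09−23.68) = 0.02358 hr
W_total = W₁ + W₂ = 0.01994 + 0.02358 = 0.04352 hr

Final: 0.04352 hr


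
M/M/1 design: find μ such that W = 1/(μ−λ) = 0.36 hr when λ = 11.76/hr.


W = 1/(μ−λ) ⇒ μ − λ = 1/W = 1/0.36 = 2.7778
μ = λ + 1/W = 11.76 + 2.7778 = 14.5378 per hr

Final: 14.5378 /hr


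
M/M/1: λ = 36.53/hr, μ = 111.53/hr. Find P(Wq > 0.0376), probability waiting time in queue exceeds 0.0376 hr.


ρ = 36.53/111.53 = 0.3275
P(Wq > t) = ρ·e^{−(μ−λ)t} = 0.3275·e^{−2.8200}
= 0.3275·0.059606 = 0.019523

Final: 0.019523


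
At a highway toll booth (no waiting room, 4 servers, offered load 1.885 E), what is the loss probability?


B(c,a) = (a^c/c!) / Σ_{k=0}^{c} a^k/k!
a^4/4! = 0.526059
Σ terms (k=0..4): 1.00000 + 1.88500 + 1.77661 + 1.11630 + 0.52606 = 6.303976
B = 0.526059/6.303976 = 0.083449

Final: 0.083449


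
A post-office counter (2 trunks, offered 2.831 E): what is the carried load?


B(2,2.831) = 0.511245 (Erlang-B)
Carried load = a(1 − B) = 2.831·(1 − 0.511245) = 2.831·0.488755 = 1.3837 E

Final: 1.3837 Erlangs


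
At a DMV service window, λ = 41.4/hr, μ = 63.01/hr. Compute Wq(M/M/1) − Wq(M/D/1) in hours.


ρ = 41.4/63.01 = 0.6570
Wq(M/M/1) = ρ/(μ−λ) = 0.6570/21.61 = 0.03040 hr
Wq(M/D/1) = ρ/(2(μ−λ)) = 0.01520 hr
Savings = 0.03040 − 0.01520 = 0.01520 hr

Final: 0.01520 hr


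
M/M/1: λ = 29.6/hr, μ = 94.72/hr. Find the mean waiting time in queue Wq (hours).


ρ = 29.6/94.72 = 0.3125
Wq = ρ/(μ−λ) = 0.3125/(94.72 − 29.6) = 0.3125/65.12 = 0.004799 hr

Final: 0.004799 hr


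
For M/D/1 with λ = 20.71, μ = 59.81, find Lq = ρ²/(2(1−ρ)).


ρ = 20.71/59.81 = 0.3463
M/D/1: Lq = ρ²/(2(1−ρ)) = 0.1199/(2·0.6537) = 0.09170

Final: 0.09170


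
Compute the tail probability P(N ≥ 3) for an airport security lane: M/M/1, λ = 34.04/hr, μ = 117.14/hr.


ρ = 34.04/117.14 = 0.2906
P(N ≥ n) = ρ^n = 0.2906^3 = 0.024539

Final: 0.024539


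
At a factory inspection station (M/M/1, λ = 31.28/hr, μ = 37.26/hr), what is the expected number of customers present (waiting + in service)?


ρ = λ/μ = 31.28/37.26 = 0.8395
L = ρ/(1−ρ) = 0.8395/(1 − 0.8395) = 0.8395/0.1605 = 5.2308

Final: 5.2308


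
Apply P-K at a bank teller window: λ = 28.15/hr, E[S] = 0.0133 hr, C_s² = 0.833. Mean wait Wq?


ρ = λ·E[S] = 28.15·0.0133 = 0.3744
E[S²] = E[S]²(1+C_s²) = 0.0133²·(1+0.833) = 0.0003242
Wq = λ·E[S²]/(2(1−ρ)) = 28.15·0.0003242/(2·0.6256) = 0.007295 hr

Final: 0.007295 hr


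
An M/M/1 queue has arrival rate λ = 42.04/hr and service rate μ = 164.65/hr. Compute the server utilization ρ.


ρ = λ/μ = 42.04/164.65 = 0.2553

Final: 0.2553


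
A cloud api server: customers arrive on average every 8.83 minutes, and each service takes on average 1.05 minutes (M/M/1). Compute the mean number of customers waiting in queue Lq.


λ = 60/8.83 = 6.7950 /hr
μ = 60/1.05 = 57.1429 /hr
ρ = λ/μ = 6.7950/57.1429 = 0.1189
Lq = ρ²/(1−ρ) = 0.01414/0.8811 = 0.01605

Final: 0.01605


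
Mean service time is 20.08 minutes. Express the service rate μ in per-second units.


μ = 1/(service time) in consistent units.
1 second = 0.0166667 min, so μ = 0.0166667/20.08 = 0.0008300 per second

Final: 0.0008300 /sec


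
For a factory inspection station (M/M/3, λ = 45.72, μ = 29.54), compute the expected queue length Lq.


a = λ/μ = 1.5477; ρ = a/3 = 0.5159
P₀ = 0.199126
Lq = P₀·a^c·ρ / (c!·(1−ρ)²) = 0.199126·3.70755·0.5159/(6·0.23434)
= 0.27089

Final: 0.27089


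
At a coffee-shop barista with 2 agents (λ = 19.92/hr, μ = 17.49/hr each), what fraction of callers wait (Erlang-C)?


a = λ/μ = 1.1389; ρ = a/2 = 0.5695
P₀ = 0.274317 (from M/M/c formula)
C(c,a) = [a^c/(c!(1−ρ))]·P₀ = [1.29718/(2·0.4305)]·0.274317
= 1.50648·0.274317 = 0.413253

Final: 0.413253


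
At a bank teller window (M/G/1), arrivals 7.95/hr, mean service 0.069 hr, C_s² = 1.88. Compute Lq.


ρ = λ·E[S] = 7.95·0.069 = 0.5486
Lq = ρ²(1+C_s²)/(2(1−ρ)) = 0.3009·(1+1.88)/(2·0.4514)
= 0.3009·2.8800/0.9029 = 0.95981

Final: 0.95981


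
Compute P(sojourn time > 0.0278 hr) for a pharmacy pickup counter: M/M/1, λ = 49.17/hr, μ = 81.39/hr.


W ~ Exponential(μ−λ) for M/M/1.
μ − λ = 81.39 − 49.17 = 32.2200
P(W > t) = e^{−(μ−λ)t} = e^{−0.8957} = 0.408315

Final: 0.408315


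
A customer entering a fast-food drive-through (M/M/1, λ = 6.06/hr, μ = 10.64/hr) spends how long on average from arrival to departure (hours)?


W = 1/(μ−λ) = 1/(10.64 − 6.06) = 1/4.58 = 0.2183 hr

Final: 0.2183 hr


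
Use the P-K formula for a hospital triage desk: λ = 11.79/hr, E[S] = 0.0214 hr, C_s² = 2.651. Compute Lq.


ρ = λ·E[S] = 11.79·0.0214 = 0.2523
Lq = ρ²(1+C_s²)/(2(1−ρ)) = 0.06366·(1+2.651)/(2·0.7477)
= 0.06366·3.6510/1.4954 = 0.15542

Final: 0.15542
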